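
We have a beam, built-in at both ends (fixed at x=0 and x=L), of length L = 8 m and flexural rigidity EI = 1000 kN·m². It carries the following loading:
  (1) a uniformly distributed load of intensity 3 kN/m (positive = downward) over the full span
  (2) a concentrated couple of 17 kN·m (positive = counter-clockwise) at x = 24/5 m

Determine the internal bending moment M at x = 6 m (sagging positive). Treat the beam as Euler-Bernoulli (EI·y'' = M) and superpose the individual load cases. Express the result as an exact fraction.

M(6) = -52/25 kN·m

Load 1 — uniform load w=3 kN/m over full span:
  M_1 = wLx/2 - wL²/12 - wx²/2 = 3·8·6/2 - 3·8²/12 - 3·6²/2 = 2 kN·m
Load 2 — applied couple M₀=17 kN·m at a=24/5 m (b=L-a=16/5):
  M_2 = R_Ax - M_A - M₀  [x>a] with R_A=153/50, M_A=136/25 = (153/50)·6 - (136/25) - 17 = -102/25 kN·m
Superposition: M = Σ M_i = -52/25 kN·m ≈ -2.080000 kN·m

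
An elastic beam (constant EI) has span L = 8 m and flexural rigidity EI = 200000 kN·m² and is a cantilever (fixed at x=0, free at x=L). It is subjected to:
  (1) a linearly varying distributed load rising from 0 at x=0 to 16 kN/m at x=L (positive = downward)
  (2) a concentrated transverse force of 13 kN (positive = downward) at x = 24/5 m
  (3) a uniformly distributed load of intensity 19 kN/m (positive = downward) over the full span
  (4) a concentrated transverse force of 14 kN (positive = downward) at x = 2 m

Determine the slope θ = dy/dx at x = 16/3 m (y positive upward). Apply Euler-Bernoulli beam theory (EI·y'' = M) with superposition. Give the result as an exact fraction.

Load 1 — triangular load w₀=16 kN/m (0→w₀ over full span):
  θ_1 = (w₀Lx²/4-w₀L²x/3-w₀x⁴/(24L))/EI = (16·8·(16/3)²/4-16·8²·(16/3)/3-16·(16/3)⁴/(24·8))/200000 = -3712/759375 rad
Load 2 — point force P=13 kN at a=24/5 m (b=L-a=16/5):
  θ_2 = -Pa²/(2EI)  [x>a] = -13·(24/5)²/(2·200000) = -117/156250 rad
Load 3 — uniform load w=19 kN/m over full span:
  θ_3 = -wx(x²-3Lx+3L²)/(6EI) = -19·(16/3)·((16/3)²-3·8·(16/3)+3·8²)/(6·200000) = -1976/253125 rad
Load 4 — point force P=14 kN at a=2 m (b=L-a=6):
  θ_4 = -Pa²/(2EI)  [x>a] = -14·2²/(2·200000) = -7/50000 rad
Superposition: θ = Σ θ_i = -4125973/303750000 rad ≈ -0.013583 rad

θ(16/3) = -4125973/303750000 rad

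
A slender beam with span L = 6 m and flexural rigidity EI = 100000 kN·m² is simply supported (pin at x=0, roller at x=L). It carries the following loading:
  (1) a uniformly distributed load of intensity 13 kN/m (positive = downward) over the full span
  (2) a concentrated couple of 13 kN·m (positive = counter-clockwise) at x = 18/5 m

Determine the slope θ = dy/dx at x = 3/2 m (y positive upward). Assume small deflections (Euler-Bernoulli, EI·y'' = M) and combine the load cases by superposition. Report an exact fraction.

Load 1 — uniform load w=13 kN/m over full span:
  θ_1 = -w(L³-6Lx²+4x³)/(24EI) = -13·(6³-6·6·(3/2)²+4·(3/2)³)/(24·100000) = -1287/1600000 rad
Load 2 — applied couple M₀=13 kN·m at a=18/5 m (b=L-a=12/5):
  θ_2 = (M₀x²/(2L)+C₁)/EI  [x≤a] with C₁=M₀(3b²-L²)/(6L)=-169/25 = (13·(3/2)²/(2·6)+(-169/25))/100000 = -1729/40000000 rad
Superposition: θ = Σ θ_i = -2119/2500000 rad ≈ -0.000848 rad

θ(3/2) = -2119/2500000 rad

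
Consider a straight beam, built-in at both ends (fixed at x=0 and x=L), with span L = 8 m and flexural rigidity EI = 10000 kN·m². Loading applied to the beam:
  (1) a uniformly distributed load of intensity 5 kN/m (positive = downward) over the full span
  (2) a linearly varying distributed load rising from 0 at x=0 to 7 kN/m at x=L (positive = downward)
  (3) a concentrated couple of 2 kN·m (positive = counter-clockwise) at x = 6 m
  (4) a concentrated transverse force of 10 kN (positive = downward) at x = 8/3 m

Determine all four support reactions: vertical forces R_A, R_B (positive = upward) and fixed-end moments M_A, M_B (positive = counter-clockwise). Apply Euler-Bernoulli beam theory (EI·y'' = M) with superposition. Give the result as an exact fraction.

R_A = 155903/4320 kN, M_A = 58403/1080 kN·m, R_B = 181057/4320 kN, M_B = -59797/1080 kN·m

Load 1 — uniform load w=5 kN/m over full span:
  R_A = wL/2 = 5·8/2 = 20 kN
  M_A = wL²/12 = 5·8²/12 = 80/3 kN·m
  R_B = wL/2 = 5·8/2 = 20 kN
  M_B = -wL²/12 = -5·8²/12 = -80/3 kN·m
Load 2 — triangular load w₀=7 kN/m (0→w₀ over full span):
  R_A = 3w₀L/20 = 3·7·8/20 = 42/5 kN
  M_A = w₀L²/30 = 7·8²/30 = 224/15 kN·m
  R_B = 7w₀L/20 = 7·7·8/20 = 98/5 kN
  M_B = -w₀L²/20 = -7·8²/20 = -112/5 kN·m
Load 3 — applied couple M₀=2 kN·m at a=6 m (b=L-a=2):
  R_A = 6M₀ab/L³ = 6·2·6·2/8³ = 9/32 kN
  M_A = M₀b(2a-b)/L² = 2·2·(2·6-2)/8² = 5/8 kN·m
  R_B = -6M₀ab/L³ = -6·2·6·2/8³ = -9/32 kN
  M_B = M₀a(2b-a)/L² = 2·6·(2·2-6)/8² = -3/8 kN·m
Load 4 — point force P=10 kN at a=8/3 m (b=L-a=16/3):
  R_A = Pb²(3a+b)/L³ = 10·(16/3)²·(3·(8/3)+(16/3))/8³ = 200/27 kN
  M_A = Pab²/L² = 10·(8/3)·(16/3)²/8² = 320/27 kN·m
  R_B = Pa²(a+3b)/L³ = 10·(8/3)²·((8/3)+3·(16/3))/8³ = 70/27 kN
  M_B = -Pa²b/L² = -10·(8/3)²·(16/3)/8² = -160/27 kN·m
Superposition: R_A = 155903/4320 kN, M_A = 58403/1080 kN·m, R_B = 181057/4320 kN, M_B = -59797/1080 kN·m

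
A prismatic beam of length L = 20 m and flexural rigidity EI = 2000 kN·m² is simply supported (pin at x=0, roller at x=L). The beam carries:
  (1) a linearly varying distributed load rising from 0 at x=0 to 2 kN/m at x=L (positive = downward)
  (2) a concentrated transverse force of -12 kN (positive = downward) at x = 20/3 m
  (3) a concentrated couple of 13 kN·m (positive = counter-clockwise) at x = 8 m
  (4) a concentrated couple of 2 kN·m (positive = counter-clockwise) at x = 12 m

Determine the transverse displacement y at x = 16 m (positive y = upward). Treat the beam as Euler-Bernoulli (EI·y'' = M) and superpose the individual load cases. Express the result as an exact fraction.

y(16) = -13289/84375 m

Load 1 — triangular load w₀=2 kN/m (0→w₀ over full span):
  y_1 = -w₀x(7L⁴-10L²x²+3x⁴)/(360LEI) = -2·16·(7·20⁴-10·20²·16²+3·16⁴)/(360·20·2000) = -2032/3125 m
Load 2 — point force P=-12 kN at a=20/3 m (b=L-a=40/3):
  y_2 = -Pa(L-x)(2Lx-a²-x²)/(6LEI)  [x>a] = -(-12)·(20/3)·(20-16)·(2·20·16-(20/3)²-16²)/(6·20·2000) = 1528/3375 m
Load 3 — applied couple M₀=13 kN·m at a=8 m (b=L-a=12):
  y_3 = (M₀x³/(6L)-M₀(x-a)²/2+C₁x)/EI  [x>a] with C₁=M₀(3b²-L²)/(6L)=52/15 = (13·16³/(6·20)-13·(16-8)²/2+(52/15)·16)/2000 = 26/625 m
Load 4 — applied couple M₀=2 kN·m at a=12 m (b=L-a=8):
  y_4 = (M₀x³/(6L)-M₀(x-a)²/2+C₁x)/EI  [x>a] with C₁=M₀(3b²-L²)/(6L)=-52/15 = (2·16³/(6·20)-2·(16-12)²/2+(-52/15)·16)/2000 = -1/625 m
Superposition: y = Σ y_i = -13289/84375 m ≈ -0.157499 m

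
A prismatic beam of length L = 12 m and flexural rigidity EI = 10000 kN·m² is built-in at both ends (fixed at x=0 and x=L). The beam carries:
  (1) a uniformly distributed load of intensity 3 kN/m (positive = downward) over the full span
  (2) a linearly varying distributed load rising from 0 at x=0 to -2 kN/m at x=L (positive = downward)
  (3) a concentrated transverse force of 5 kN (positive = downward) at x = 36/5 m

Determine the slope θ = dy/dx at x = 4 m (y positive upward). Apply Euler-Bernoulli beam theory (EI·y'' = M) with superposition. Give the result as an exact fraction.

Load 1 — uniform load w=3 kN/m over full span:
  θ_1 = -wx(L-x)(L-2x)/(12EI) = -3·4·(12-4)·(12-2·4)/(12·10000) = -2/625 rad
Load 2 — triangular load w₀=-2 kN/m (0→w₀ over full span):
  θ_2 = -w₀(2x(L-x)(L-2x)(x+2L)+x²(L-x)²)/(120LEI) = -(-2)·(2·4·(12-4)·(12-2·4)·(4+2·12)+4²·(12-4)²)/(120·12·10000) = 32/28125 rad
Load 3 — point force P=5 kN at a=36/5 m (b=L-a=24/5):
  θ_3 = -Pb²x(2aL-(3a+b)x)/(2L³EI)  [x≤a] = -5·(24/5)²·4·(2·(36/5)·12-(3·(36/5)+(24/5))·4)/(2·12³·10000) = -14/15625 rad
Superposition: θ = Σ θ_i = -416/140625 rad ≈ -0.002958 rad

θ(4) = -416/140625 rad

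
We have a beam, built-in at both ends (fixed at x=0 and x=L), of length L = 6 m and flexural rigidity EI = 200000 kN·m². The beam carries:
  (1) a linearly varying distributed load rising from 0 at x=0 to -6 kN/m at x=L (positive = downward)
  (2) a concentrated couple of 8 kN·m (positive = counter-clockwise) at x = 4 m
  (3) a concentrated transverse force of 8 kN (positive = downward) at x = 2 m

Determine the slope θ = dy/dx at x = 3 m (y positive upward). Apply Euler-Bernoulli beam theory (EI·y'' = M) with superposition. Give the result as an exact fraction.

θ(3) = 241/24000000 rad

Load 1 — triangular load w₀=-6 kN/m (0→w₀ over full span):
  θ_1 = -w₀(2x(L-x)(L-2x)(x+2L)+x²(L-x)²)/(120LEI) = -(-6)·(2·3·(6-3)·(6-2·3)·(3+2·6)+3²·(6-3)²)/(120·6·200000) = 27/8000000 rad
Load 2 — applied couple M₀=8 kN·m at a=4 m (b=L-a=2):
  θ_2 = (R_Ax²/2 - M_Ax)/EI  [x≤a] with R_A=16/9, M_A=8/3 = ((16/9)·3²/2 - (8/3)·3)/200000 = 0 rad
Load 3 — point force P=8 kN at a=2 m (b=L-a=4):
  θ_3 = Pa²(L-x)(2bL-(3b+a)(L-x))/(2L³EI)  [x>a] = 8·2²·(6-3)·(2·4·6-(3·4+2)·(6-3))/(2·6³·200000) = 1/150000 rad
Superposition: θ = Σ θ_i = 241/24000000 rad ≈ 0.000010 rad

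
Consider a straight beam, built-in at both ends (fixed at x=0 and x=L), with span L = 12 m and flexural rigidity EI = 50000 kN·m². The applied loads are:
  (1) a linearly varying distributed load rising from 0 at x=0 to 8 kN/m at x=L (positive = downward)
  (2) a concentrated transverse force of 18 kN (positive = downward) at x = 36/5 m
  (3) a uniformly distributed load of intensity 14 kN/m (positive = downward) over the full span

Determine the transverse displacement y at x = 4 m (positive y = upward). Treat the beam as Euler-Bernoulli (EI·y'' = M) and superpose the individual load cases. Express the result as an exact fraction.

y(4) = -60112/3515625 m

Load 1 — triangular load w₀=8 kN/m (0→w₀ over full span):
  y_1 = -w₀x²(L-x)²(x+2L)/(120LEI) = -8·4²·(12-4)²·(4+2·12)/(120·12·50000) = -448/140625 m
Load 2 — point force P=18 kN at a=36/5 m (b=L-a=24/5):
  y_2 = -Pb²x²(3aL-(3a+b)x)/(6L³EI)  [x≤a] = -18·(24/5)²·4²·(3·(36/5)·12-(3·(36/5)+(24/5))·4)/(6·12³·50000) = -768/390625 m
Load 3 — uniform load w=14 kN/m over full span:
  y_3 = -wx²(L-x)²/(24EI) = -14·4²·(12-4)²/(24·50000) = -112/9375 m
Superposition: y = Σ y_i = -60112/3515625 m ≈ -0.017099 m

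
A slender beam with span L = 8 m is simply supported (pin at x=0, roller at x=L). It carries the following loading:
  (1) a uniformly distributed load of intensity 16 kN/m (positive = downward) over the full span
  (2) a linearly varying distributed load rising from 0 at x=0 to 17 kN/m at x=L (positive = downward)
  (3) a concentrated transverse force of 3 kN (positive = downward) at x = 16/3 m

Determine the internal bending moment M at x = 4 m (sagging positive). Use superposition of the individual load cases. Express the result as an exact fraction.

M(4) = 200 kN·m

Load 1 — uniform load w=16 kN/m over full span:
  M_1 = wx(L-x)/2 = 16·4·(8-4)/2 = 128 kN·m
Load 2 — triangular load w₀=17 kN/m (0→w₀ over full span):
  M_2 = w₀Lx/6 - w₀x³/(6L) = 17·8·4/6 - 17·4³/(6·8) = 68 kN·m
Load 3 — point force P=3 kN at a=16/3 m (b=L-a=8/3):
  M_3 = Pbx/L  [x≤a] = 3·(8/3)·4/8 = 4 kN·m
Superposition: M = Σ M_i = 200 kN·m ≈ 200.000000 kN·m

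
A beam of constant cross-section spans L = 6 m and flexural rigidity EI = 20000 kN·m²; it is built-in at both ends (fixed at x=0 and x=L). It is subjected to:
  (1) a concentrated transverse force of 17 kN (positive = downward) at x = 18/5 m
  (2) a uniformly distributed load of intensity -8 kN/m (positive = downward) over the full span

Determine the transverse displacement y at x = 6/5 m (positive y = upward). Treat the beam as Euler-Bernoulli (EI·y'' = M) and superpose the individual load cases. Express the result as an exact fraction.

y(6/5) = 2799/9765625 m

Load 1 — point force P=17 kN at a=18/5 m (b=L-a=12/5):
  y_1 = -Pb²x²(3aL-(3a+b)x)/(6L³EI)  [x≤a] = -17·(12/5)²·(6/5)²·(3·(18/5)·6-(3·(18/5)+(12/5))·(6/5))/(6·6³·20000) = -2601/9765625 m
Load 2 — uniform load w=-8 kN/m over full span:
  y_2 = -wx²(L-x)²/(24EI) = -(-8)·(6/5)²·(6-(6/5))²/(24·20000) = 216/390625 m
Superposition: y = Σ y_i = 2799/9765625 m ≈ 0.000287 m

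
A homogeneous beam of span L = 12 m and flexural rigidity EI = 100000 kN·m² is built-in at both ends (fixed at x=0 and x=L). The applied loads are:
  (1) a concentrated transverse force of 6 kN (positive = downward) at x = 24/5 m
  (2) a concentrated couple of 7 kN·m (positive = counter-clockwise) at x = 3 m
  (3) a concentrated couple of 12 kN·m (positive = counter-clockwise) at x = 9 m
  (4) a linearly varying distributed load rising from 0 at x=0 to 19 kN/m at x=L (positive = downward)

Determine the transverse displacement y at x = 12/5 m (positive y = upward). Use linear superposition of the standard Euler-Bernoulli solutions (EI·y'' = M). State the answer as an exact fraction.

Load 1 — point force P=6 kN at a=24/5 m (b=L-a=36/5):
  y_1 = -Pb²x²(3aL-(3a+b)x)/(6L³EI)  [x≤a] = -6·(36/5)²·(12/5)²·(3·(24/5)·12-(3·(24/5)+(36/5))·(12/5))/(6·12³·100000) = -10206/48828125 m
Load 2 — applied couple M₀=7 kN·m at a=3 m (b=L-a=9):
  y_2 = (R_Ax³/6 - M_Ax²/2)/EI  [x≤a] with R_A=21/32, M_A=-21/16 = ((21/32)·(12/5)³/6 - (-21/16)·(12/5)²/2)/100000 = 1323/25000000 m
Load 3 — applied couple M₀=12 kN·m at a=9 m (b=L-a=3):
  y_3 = (R_Ax³/6 - M_Ax²/2)/EI  [x≤a] with R_A=9/8, M_A=15/4 = ((9/8)·(12/5)³/6 - (15/4)·(12/5)²/2)/100000 = -513/6250000 m
Load 4 — triangular load w₀=19 kN/m (0→w₀ over full span):
  y_4 = -w₀x²(L-x)²(x+2L)/(120LEI) = -19·(12/5)²·(12-(12/5))²·((12/5)+2·12)/(120·12·100000) = -90288/48828125 m
Superposition: y = Σ y_i = -6522741/3125000000 m ≈ -0.002087 m

y(12/5) = -6522741/3125000000 m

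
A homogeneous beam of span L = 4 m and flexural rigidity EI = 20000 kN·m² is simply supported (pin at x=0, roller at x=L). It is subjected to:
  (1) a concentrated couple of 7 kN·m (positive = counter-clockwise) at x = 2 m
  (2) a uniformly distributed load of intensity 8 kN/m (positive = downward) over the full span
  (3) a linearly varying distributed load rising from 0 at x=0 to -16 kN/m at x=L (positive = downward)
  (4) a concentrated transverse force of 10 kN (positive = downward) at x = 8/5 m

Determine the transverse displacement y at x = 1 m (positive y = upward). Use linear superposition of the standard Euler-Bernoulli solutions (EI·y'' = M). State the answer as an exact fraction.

y(1) = -6569/12000000 m

Load 1 — applied couple M₀=7 kN·m at a=2 m (b=L-a=2):
  y_1 = (M₀x³/(6L)+C₁x)/EI  [x≤a] with C₁=M₀(3b²-L²)/(6L)=-7/6 = (7·1³/(6·4)+(-7/6)·1)/20000 = -7/160000 m
Load 2 — uniform load w=8 kN/m over full span:
  y_2 = -wx(L³-2Lx²+x³)/(24EI) = -8·1·(4³-2·4·1²+1³)/(24·20000) = -19/20000 m
Load 3 — triangular load w₀=-16 kN/m (0→w₀ over full span):
  y_3 = -w₀x(7L⁴-10L²x²+3x⁴)/(360LEI) = -(-16)·1·(7·4⁴-10·4²·1²+3·1⁴)/(360·4·20000) = 109/120000 m
Load 4 — point force P=10 kN at a=8/5 m (b=L-a=12/5):
  y_4 = -Pbx(L²-b²-x²)/(6LEI)  [x≤a] = -10·(12/5)·1·(4²-(12/5)²-1²)/(6·4·20000) = -231/500000 m
Superposition: y = Σ y_i = -6569/12000000 m ≈ -0.000547 m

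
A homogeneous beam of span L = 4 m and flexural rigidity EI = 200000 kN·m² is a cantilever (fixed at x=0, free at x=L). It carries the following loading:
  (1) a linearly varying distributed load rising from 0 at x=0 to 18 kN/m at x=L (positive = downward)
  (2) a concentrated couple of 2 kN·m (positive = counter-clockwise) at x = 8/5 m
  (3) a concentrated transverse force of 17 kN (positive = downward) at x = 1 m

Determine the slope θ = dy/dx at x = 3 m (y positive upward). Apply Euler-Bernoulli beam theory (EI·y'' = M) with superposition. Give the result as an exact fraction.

Load 1 — triangular load w₀=18 kN/m (0→w₀ over full span):
  θ_1 = (w₀Lx²/4-w₀L²x/3-w₀x⁴/(24L))/EI = (18·4·3²/4-18·4²·3/3-18·3⁴/(24·4))/200000 = -2259/3200000 rad
Load 2 — applied couple M₀=2 kN·m at a=8/5 m (b=L-a=12/5):
  θ_2 = M₀a/EI  [x>a] = 2·(8/5)/200000 = 1/62500 rad
Load 3 — point force P=17 kN at a=1 m (b=L-a=3):
  θ_3 = -Pa²/(2EI)  [x>a] = -17·1²/(2·200000) = -17/400000 rad
Superposition: θ = Σ θ_i = -11719/16000000 rad ≈ -0.000732 rad

θ(3) = -11719/16000000 rad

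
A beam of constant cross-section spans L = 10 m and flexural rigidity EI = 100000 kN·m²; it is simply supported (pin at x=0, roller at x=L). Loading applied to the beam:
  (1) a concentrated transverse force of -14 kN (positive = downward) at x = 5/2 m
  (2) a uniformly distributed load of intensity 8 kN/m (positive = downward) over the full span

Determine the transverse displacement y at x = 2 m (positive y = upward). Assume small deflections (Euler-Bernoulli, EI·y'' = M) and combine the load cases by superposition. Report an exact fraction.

y(2) = -11509/2400000 m

Load 1 — point force P=-14 kN at a=5/2 m (b=L-a=15/2):
  y_1 = -Pbx(L²-b²-x²)/(6LEI)  [x≤a] = -(-14)·(15/2)·2·(10²-(15/2)²-2²)/(6·10·100000) = 1113/800000 m
Load 2 — uniform load w=8 kN/m over full span:
  y_2 = -wx(L³-2Lx²+x³)/(24EI) = -8·2·(10³-2·10·2²+2³)/(24·100000) = -58/9375 m
Superposition: y = Σ y_i = -11509/2400000 m ≈ -0.004795 m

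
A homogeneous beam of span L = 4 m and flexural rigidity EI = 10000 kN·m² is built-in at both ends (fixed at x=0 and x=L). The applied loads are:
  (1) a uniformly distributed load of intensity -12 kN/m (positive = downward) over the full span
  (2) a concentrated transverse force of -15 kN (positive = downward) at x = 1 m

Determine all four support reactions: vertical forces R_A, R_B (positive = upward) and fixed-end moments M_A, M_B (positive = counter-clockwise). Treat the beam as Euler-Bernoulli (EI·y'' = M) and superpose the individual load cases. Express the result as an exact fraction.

Load 1 — uniform load w=-12 kN/m over full span:
  R_A = wL/2 = (-12)·4/2 = -24 kN
  M_A = wL²/12 = (-12)·4²/12 = -16 kN·m
  R_B = wL/2 = (-12)·4/2 = -24 kN
  M_B = -wL²/12 = -(-12)·4²/12 = 16 kN·m
Load 2 — point force P=-15 kN at a=1 m (b=L-a=3):
  R_A = Pb²(3a+b)/L³ = (-15)·3²·(3·1+3)/4³ = -405/32 kN
  M_A = Pab²/L² = (-15)·1·3²/4² = -135/16 kN·m
  R_B = Pa²(a+3b)/L³ = (-15)·1²·(1+3·3)/4³ = -75/32 kN
  M_B = -Pa²b/L² = -(-15)·1²·3/4² = 45/16 kN·m
Superposition: R_A = -1173/32 kN, M_A = -391/16 kN·m, R_B = -843/32 kN, M_B = 301/16 kN·m

R_A = -1173/32 kN, M_A = -391/16 kN·m, R_B = -843/32 kN, M_B = 301/16 kN·m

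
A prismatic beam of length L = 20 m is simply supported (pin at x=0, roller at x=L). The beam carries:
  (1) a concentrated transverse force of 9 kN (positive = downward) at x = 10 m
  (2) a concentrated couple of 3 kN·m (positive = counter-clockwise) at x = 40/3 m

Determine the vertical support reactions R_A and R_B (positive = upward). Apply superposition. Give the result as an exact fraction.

Load 1 — point force P=9 kN at a=10 m (b=L-a=10):
  R_A = Pb/L = 9·10/20 = 9/2 kN
  R_B = Pa/L = 9·10/20 = 9/2 kN
Load 2 — applied couple M₀=3 kN·m at a=40/3 m (b=L-a=20/3):
  R_A = M₀/L = 3/20 kN
  R_B = -M₀/L = -3/20 kN
Superposition: R_A = 93/20 kN, R_B = 87/20 kN

R_A = 93/20 kN, R_B = 87/20 kN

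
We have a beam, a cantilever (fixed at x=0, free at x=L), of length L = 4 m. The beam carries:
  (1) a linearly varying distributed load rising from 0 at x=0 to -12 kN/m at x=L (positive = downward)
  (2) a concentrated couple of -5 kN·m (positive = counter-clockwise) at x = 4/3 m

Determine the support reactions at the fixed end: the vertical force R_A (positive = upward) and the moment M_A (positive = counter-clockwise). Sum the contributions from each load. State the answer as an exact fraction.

R_A = -24 kN, M_A = -59 kN·m

Load 1 — triangular load w₀=-12 kN/m (0→w₀ over full span):
  R_A = w₀L/2 = (-12)·4/2 = -24 kN
  M_A = w₀L²/3 = (-12)·4²/3 = -64 kN·m
Load 2 — applied couple M₀=-5 kN·m at a=4/3 m (b=L-a=8/3):
  R_A = 0 kN
  M_A = -M₀ = -(-5) = 5 kN·m
Superposition: R_A = -24 kN, M_A = -59 kN·m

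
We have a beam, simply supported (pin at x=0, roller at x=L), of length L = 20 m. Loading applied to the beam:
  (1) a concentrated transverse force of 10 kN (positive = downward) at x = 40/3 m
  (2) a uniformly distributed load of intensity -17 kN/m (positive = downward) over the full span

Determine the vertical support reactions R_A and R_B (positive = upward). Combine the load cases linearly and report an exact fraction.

Load 1 — point force P=10 kN at a=40/3 m (b=L-a=20/3):
  R_A = Pb/L = 10·(20/3)/20 = 10/3 kN
  R_B = Pa/L = 10·(40/3)/20 = 20/3 kN
Load 2 — uniform load w=-17 kN/m over full span:
  R_A = wL/2 = (-17)·20/2 = -170 kN
  R_B = wL/2 = (-17)·20/2 = -170 kN
Superposition: R_A = -500/3 kN, R_B = -490/3 kN

R_A = -500/3 kN, R_B = -490/3 kN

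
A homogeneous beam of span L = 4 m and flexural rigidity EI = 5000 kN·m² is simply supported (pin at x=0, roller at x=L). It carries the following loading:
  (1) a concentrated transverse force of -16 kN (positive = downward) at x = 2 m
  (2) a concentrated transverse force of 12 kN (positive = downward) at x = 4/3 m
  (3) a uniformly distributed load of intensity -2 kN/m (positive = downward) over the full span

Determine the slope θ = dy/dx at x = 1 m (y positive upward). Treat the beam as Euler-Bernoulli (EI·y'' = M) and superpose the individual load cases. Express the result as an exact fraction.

θ(1) = 211/135000 rad

Load 1 — point force P=-16 kN at a=2 m (b=L-a=2):
  θ_1 = -Pb(L²-b²-3x²)/(6LEI)  [x≤a] = -(-16)·2·(4²-2²-3·1²)/(6·4·5000) = 3/1250 rad
Load 2 — point force P=12 kN at a=4/3 m (b=L-a=8/3):
  θ_2 = -Pb(L²-b²-3x²)/(6LEI)  [x≤a] = -12·(8/3)·(4²-(8/3)²-3·1²)/(6·4·5000) = -53/33750 rad
Load 3 — uniform load w=-2 kN/m over full span:
  θ_3 = -w(L³-6Lx²+4x³)/(24EI) = -(-2)·(4³-6·4·1²+4·1³)/(24·5000) = 11/15000 rad
Superposition: θ = Σ θ_i = 211/135000 rad ≈ 0.001563 rad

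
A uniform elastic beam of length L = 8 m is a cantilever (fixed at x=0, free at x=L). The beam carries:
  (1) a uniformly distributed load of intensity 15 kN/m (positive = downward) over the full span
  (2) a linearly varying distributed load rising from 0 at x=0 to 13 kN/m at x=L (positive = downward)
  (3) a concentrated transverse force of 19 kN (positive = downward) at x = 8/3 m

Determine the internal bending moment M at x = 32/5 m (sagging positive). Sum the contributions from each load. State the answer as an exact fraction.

M(32/5) = -13024/375 kN·m

Load 1 — uniform load w=15 kN/m over full span:
  M_1 = -w(L-x)²/2 = -15·(8-(32/5))²/2 = -96/5 kN·m
Load 2 — triangular load w₀=13 kN/m (0→w₀ over full span):
  M_2 = w₀Lx/2 - w₀L²/3 - w₀x³/(6L) = 13·8·(32/5)/2 - 13·8²/3 - 13·(32/5)³/(6·8) = -5824/375 kN·m
Load 3 — point force P=19 kN at a=8/3 m (b=L-a=16/3):
  M_3 = 0  [x>a] = 0 kN·m
Superposition: M = Σ M_i = -13024/375 kN·m ≈ -34.730667 kN·m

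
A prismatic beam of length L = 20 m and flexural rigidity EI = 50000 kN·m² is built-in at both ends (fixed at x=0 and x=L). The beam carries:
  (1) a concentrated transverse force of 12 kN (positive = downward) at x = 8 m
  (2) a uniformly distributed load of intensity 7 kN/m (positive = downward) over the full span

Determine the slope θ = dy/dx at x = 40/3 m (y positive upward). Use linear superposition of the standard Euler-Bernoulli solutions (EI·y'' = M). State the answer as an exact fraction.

Load 1 — point force P=12 kN at a=8 m (b=L-a=12):
  θ_1 = Pa²(L-x)(2bL-(3b+a)(L-x))/(2L³EI)  [x>a] = 12·8²·(20-(40/3))·(2·12·20-(3·12+8)·(20-(40/3)))/(2·20³·50000) = 56/46875 rad
Load 2 — uniform load w=7 kN/m over full span:
  θ_2 = -wx(L-x)(L-2x)/(12EI) = -7·(40/3)·(20-(40/3))·(20-2·(40/3))/(12·50000) = 14/2025 rad
Superposition: θ = Σ θ_i = 10262/1265625 rad ≈ 0.008108 rad

θ(40/3) = 10262/1265625 rad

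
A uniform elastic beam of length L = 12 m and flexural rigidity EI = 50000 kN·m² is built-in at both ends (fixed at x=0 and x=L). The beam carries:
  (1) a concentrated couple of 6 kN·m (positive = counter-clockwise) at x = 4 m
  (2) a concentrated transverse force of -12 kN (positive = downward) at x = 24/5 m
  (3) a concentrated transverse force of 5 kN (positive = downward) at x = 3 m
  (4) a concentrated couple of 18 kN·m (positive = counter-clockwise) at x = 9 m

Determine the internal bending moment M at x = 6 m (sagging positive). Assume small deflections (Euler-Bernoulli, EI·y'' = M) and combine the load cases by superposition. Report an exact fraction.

Load 1 — applied couple M₀=6 kN·m at a=4 m (b=L-a=8):
  M_1 = R_Ax - M_A - M₀  [x>a] with R_A=2/3, M_A=0 = (2/3)·6 - 0 - 6 = -2 kN·m
Load 2 — point force P=-12 kN at a=24/5 m (b=L-a=36/5):
  M_2 = Pa²(a+3b)(L-x)/L³ - Pa²b/L²  [x>a] = (-12)·(24/5)²·((24/5)+3·(36/5))·(12-6)/12³ - (-12)·(24/5)²·(36/5)/12² = -288/25 kN·m
Load 3 — point force P=5 kN at a=3 m (b=L-a=9):
  M_3 = Pa²(a+3b)(L-x)/L³ - Pa²b/L²  [x>a] = 5·3²·(3+3·9)·(12-6)/12³ - 5·3²·9/12² = 15/8 kN·m
Load 4 — applied couple M₀=18 kN·m at a=9 m (b=L-a=3):
  M_4 = R_Ax - M_A  [x≤a] with R_A=27/16, M_A=45/8 = (27/16)·6 - (45/8) = 9/2 kN·m
Superposition: M = Σ M_i = -1429/200 kN·m ≈ -7.145000 kN·m

M(6) = -1429/200 kN·m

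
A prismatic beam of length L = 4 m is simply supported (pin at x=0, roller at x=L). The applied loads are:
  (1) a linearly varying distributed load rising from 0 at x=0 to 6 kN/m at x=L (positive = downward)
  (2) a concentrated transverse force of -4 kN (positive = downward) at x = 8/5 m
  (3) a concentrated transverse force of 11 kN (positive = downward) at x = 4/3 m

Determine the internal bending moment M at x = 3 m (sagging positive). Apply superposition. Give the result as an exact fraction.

M(3) = 439/60 kN·m

Load 1 — triangular load w₀=6 kN/m (0→w₀ over full span):
  M_1 = w₀Lx/6 - w₀x³/(6L) = 6·4·3/6 - 6·3³/(6·4) = 21/4 kN·m
Load 2 — point force P=-4 kN at a=8/5 m (b=L-a=12/5):
  M_2 = Pa(L-x)/L  [x>a] = (-4)·(8/5)·(4-3)/4 = -8/5 kN·m
Load 3 — point force P=11 kN at a=4/3 m (b=L-a=8/3):
  M_3 = Pa(L-x)/L  [x>a] = 11·(4/3)·(4-3)/4 = 11/3 kN·m
Superposition: M = Σ M_i = 439/60 kN·m ≈ 7.316667 kN·m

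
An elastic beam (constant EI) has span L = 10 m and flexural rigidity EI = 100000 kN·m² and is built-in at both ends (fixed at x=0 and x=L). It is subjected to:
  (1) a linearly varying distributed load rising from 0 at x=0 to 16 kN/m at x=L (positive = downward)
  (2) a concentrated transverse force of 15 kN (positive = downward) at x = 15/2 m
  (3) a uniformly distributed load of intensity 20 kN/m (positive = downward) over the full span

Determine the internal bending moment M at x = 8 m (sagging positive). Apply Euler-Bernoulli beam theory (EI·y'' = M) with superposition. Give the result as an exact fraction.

M(8) = -151/480 kN·m

Load 1 — triangular load w₀=16 kN/m (0→w₀ over full span):
  M_1 = 3w₀Lx/20 - w₀L²/30 - w₀x³/(6L) = 3·16·10·8/20 - 16·10²/30 - 16·8³/(6·10) = 32/15 kN·m
Load 2 — point force P=15 kN at a=15/2 m (b=L-a=5/2):
  M_2 = Pa²(a+3b)(L-x)/L³ - Pa²b/L²  [x>a] = 15·(15/2)²·((15/2)+3·(5/2))·(10-8)/10³ - 15·(15/2)²·(5/2)/10² = 135/32 kN·m
Load 3 — uniform load w=20 kN/m over full span:
  M_3 = wLx/2 - wL²/12 - wx²/2 = 20·10·8/2 - 20·10²/12 - 20·8²/2 = -20/3 kN·m
Superposition: M = Σ M_i = -151/480 kN·m ≈ -0.314583 kN·m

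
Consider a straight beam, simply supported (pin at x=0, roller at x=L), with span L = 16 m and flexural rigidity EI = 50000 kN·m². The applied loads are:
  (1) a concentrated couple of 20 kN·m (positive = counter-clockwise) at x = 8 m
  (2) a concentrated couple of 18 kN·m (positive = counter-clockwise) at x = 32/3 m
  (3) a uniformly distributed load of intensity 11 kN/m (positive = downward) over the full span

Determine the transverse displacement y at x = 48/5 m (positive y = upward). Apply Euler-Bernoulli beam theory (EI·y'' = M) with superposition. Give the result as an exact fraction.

y(48/5) = -353504/1953125 m

Load 1 — applied couple M₀=20 kN·m at a=8 m (b=L-a=8):
  y_1 = (M₀x³/(6L)-M₀(x-a)²/2+C₁x)/EI  [x>a] with C₁=M₀(3b²-L²)/(6L)=-40/3 = (20·(48/5)³/(6·16)-20·((48/5)-8)²/2+(-40/3)·(48/5))/50000 = 48/78125 m
Load 2 — applied couple M₀=18 kN·m at a=32/3 m (b=L-a=16/3):
  y_2 = (M₀x³/(6L)+C₁x)/EI  [x≤a] with C₁=M₀(3b²-L²)/(6L)=-32 = (18·(48/5)³/(6·16)+(-32)·(48/5))/50000 = -1104/390625 m
Load 3 — uniform load w=11 kN/m over full span:
  y_3 = -wx(L³-2Lx²+x³)/(24EI) = -11·(48/5)·(16³-2·16·(48/5)²+(48/5)³)/(24·50000) = -349184/1953125 m
Superposition: y = Σ y_i = -353504/1953125 m ≈ -0.180994 m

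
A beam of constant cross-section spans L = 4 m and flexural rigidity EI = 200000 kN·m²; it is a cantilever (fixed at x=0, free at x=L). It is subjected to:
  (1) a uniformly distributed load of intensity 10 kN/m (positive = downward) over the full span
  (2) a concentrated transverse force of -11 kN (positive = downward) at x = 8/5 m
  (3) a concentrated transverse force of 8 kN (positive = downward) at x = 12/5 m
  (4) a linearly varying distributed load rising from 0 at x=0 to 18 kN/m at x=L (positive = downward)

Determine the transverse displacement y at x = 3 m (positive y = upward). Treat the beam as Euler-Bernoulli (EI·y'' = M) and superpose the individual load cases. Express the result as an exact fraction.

Load 1 — uniform load w=10 kN/m over full span:
  y_1 = -wx²(x²-4Lx+6L²)/(24EI) = -10·3²·(3²-4·4·3+6·4²)/(24·200000) = -171/160000 m
Load 2 — point force P=-11 kN at a=8/5 m (b=L-a=12/5):
  y_2 = -Pa²(3x-a)/(6EI)  [x>a] = -(-11)·(8/5)²·(3·3-(8/5))/(6·200000) = 407/2343750 m
Load 3 — point force P=8 kN at a=12/5 m (b=L-a=8/5):
  y_3 = -Pa²(3x-a)/(6EI)  [x>a] = -8·(12/5)²·(3·3-(12/5))/(6·200000) = -99/390625 m
Load 4 — triangular load w₀=18 kN/m (0→w₀ over full span):
  y_4 = (w₀Lx³/12-w₀L²x²/6-w₀x⁵/(120L))/EI = (18·4·3³/12-18·4²·3²/6-18·3⁵/(120·4))/200000 = -22329/16000000 m
Superposition: y = Σ y_i = -3052919/1200000000 m ≈ -0.002544 m

y(3) = -3052919/1200000000 m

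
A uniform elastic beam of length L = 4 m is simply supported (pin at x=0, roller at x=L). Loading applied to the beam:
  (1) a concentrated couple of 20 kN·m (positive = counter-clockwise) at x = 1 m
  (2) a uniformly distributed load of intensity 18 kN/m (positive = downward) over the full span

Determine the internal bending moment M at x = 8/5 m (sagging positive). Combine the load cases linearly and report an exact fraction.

M(8/5) = 564/25 kN·m

Load 1 — applied couple M₀=20 kN·m at a=1 m (b=L-a=3):
  M_1 = M₀x/L - M₀  [x>a] = 20·(8/5)/4 - 20 = -12 kN·m
Load 2 — uniform load w=18 kN/m over full span:
  M_2 = wx(L-x)/2 = 18·(8/5)·(4-(8/5))/2 = 864/25 kN·m
Superposition: M = Σ M_i = 564/25 kN·m ≈ 22.560000 kN·m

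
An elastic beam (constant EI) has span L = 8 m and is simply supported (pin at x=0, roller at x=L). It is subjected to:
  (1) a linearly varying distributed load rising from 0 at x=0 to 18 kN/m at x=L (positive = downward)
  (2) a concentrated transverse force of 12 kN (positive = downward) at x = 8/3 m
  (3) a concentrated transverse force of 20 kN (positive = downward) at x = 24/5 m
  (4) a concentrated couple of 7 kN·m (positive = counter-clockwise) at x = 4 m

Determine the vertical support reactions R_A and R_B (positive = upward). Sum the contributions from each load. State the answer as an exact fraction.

R_A = 327/8 kN, R_B = 505/8 kN

Load 1 — triangular load w₀=18 kN/m (0→w₀ over full span):
  R_A = w₀L/6 = 18·8/6 = 24 kN
  R_B = w₀L/3 = 18·8/3 = 48 kN
Load 2 — point force P=12 kN at a=8/3 m (b=L-a=16/3):
  R_A = Pb/L = 12·(16/3)/8 = 8 kN
  R_B = Pa/L = 12·(8/3)/8 = 4 kN
Load 3 — point force P=20 kN at a=24/5 m (b=L-a=16/5):
  R_A = Pb/L = 20·(16/5)/8 = 8 kN
  R_B = Pa/L = 20·(24/5)/8 = 12 kN
Load 4 — applied couple M₀=7 kN·m at a=4 m (b=L-a=4):
  R_A = M₀/L = 7/8 kN
  R_B = -M₀/L = -7/8 kN
Superposition: R_A = 327/8 kN, R_B = 505/8 kN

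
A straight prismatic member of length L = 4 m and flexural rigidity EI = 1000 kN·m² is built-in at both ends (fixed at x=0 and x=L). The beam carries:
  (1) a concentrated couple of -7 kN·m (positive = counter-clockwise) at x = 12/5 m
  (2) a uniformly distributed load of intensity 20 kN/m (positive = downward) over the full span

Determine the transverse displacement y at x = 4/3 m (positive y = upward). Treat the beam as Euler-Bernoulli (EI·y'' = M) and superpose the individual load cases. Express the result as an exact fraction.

Load 1 — applied couple M₀=-7 kN·m at a=12/5 m (b=L-a=8/5):
  y_1 = (R_Ax³/6 - M_Ax²/2)/EI  [x≤a] with R_A=-63/25, M_A=-56/25 = ((-63/25)·(4/3)³/6 - (-56/25)·(4/3)²/2)/1000 = 28/28125 m
Load 2 — uniform load w=20 kN/m over full span:
  y_2 = -wx²(L-x)²/(24EI) = -20·(4/3)²·(4-(4/3))²/(24·1000) = -64/6075 m
Superposition: y = Σ y_i = -7244/759375 m ≈ -0.009539 m

y(4/3) = -7244/759375 m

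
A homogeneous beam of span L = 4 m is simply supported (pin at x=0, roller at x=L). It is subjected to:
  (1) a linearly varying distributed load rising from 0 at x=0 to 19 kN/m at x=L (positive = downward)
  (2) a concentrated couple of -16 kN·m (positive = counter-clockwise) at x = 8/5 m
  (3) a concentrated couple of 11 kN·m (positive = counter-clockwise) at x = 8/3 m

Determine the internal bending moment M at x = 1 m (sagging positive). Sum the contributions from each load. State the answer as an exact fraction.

M(1) = 85/8 kN·m

Load 1 — triangular load w₀=19 kN/m (0→w₀ over full span):
  M_1 = w₀Lx/6 - w₀x³/(6L) = 19·4·1/6 - 19·1³/(6·4) = 95/8 kN·m
Load 2 — applied couple M₀=-16 kN·m at a=8/5 m (b=L-a=12/5):
  M_2 = M₀x/L  [x≤a] = (-16)·1/4 = -4 kN·m
Load 3 — applied couple M₀=11 kN·m at a=8/3 m (b=L-a=4/3):
  M_3 = M₀x/L  [x≤a] = 11·1/4 = 11/4 kN·m
Superposition: M = Σ M_i = 85/8 kN·m ≈ 10.625000 kN·m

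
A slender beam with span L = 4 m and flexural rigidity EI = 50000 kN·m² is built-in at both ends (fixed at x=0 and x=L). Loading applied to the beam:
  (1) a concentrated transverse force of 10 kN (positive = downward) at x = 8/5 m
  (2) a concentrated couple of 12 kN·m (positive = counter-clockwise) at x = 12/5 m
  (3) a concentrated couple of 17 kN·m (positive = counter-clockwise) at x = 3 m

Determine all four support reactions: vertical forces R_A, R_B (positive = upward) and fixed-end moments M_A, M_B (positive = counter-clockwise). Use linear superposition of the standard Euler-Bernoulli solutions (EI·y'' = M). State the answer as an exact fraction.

R_A = 2493/160 kN, M_A = 1193/80 kN·m, R_B = -893/160 kN, M_B = -447/80 kN·m

Load 1 — point force P=10 kN at a=8/5 m (b=L-a=12/5):
  R_A = Pb²(3a+b)/L³ = 10·(12/5)²·(3·(8/5)+(12/5))/4³ = 162/25 kN
  M_A = Pab²/L² = 10·(8/5)·(12/5)²/4² = 144/25 kN·m
  R_B = Pa²(a+3b)/L³ = 10·(8/5)²·((8/5)+3·(12/5))/4³ = 88/25 kN
  M_B = -Pa²b/L² = -10·(8/5)²·(12/5)/4² = -96/25 kN·m
Load 2 — applied couple M₀=12 kN·m at a=12/5 m (b=L-a=8/5):
  R_A = 6M₀ab/L³ = 6·12·(12/5)·(8/5)/4³ = 108/25 kN
  M_A = M₀b(2a-b)/L² = 12·(8/5)·(2·(12/5)-(8/5))/4² = 96/25 kN·m
  R_B = -6M₀ab/L³ = -6·12·(12/5)·(8/5)/4³ = -108/25 kN
  M_B = M₀a(2b-a)/L² = 12·(12/5)·(2·(8/5)-(12/5))/4² = 36/25 kN·m
Load 3 — applied couple M₀=17 kN·m at a=3 m (b=L-a=1):
  R_A = 6M₀ab/L³ = 6·17·3·1/4³ = 153/32 kN
  M_A = M₀b(2a-b)/L² = 17·1·(2·3-1)/4² = 85/16 kN·m
  R_B = -6M₀ab/L³ = -6·17·3·1/4³ = -153/32 kN
  M_B = M₀a(2b-a)/L² = 17·3·(2·1-3)/4² = -51/16 kN·m
Superposition: R_A = 2493/160 kN, M_A = 1193/80 kN·m, R_B = -893/160 kN, M_B = -447/80 kN·m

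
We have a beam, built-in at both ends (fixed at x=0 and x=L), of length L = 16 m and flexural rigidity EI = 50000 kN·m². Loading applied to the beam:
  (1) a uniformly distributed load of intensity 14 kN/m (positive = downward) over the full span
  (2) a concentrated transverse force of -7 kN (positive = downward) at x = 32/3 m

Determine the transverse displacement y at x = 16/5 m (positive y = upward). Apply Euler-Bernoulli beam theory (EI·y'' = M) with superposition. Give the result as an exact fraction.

Load 1 — uniform load w=14 kN/m over full span:
  y_1 = -wx²(L-x)²/(24EI) = -14·(16/5)²·(16-(16/5))²/(24·50000) = -114688/5859375 m
Load 2 — point force P=-7 kN at a=32/3 m (b=L-a=16/3):
  y_2 = -Pb²x²(3aL-(3a+b)x)/(6L³EI)  [x≤a] = -(-7)·(16/3)²·(16/5)²·(3·(32/3)·16-(3·(32/3)+(16/3))·(16/5))/(6·16³·50000) = 20608/31640625 m
Superposition: y = Σ y_i = -2993536/158203125 m ≈ -0.018922 m

y(16/5) = -2993536/158203125 m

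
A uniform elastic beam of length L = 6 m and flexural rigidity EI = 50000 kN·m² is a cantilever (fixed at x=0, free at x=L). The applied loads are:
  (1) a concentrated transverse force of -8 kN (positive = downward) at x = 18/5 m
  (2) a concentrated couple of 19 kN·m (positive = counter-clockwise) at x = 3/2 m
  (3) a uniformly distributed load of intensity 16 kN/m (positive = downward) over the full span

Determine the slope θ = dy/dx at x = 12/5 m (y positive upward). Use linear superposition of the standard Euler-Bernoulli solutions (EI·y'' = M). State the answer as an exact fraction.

Load 1 — point force P=-8 kN at a=18/5 m (b=L-a=12/5):
  θ_1 = -Px(2a-x)/(2EI)  [x≤a] = -(-8)·(12/5)·(2·(18/5)-(12/5))/(2·50000) = 72/78125 rad
Load 2 — applied couple M₀=19 kN·m at a=3/2 m (b=L-a=9/2):
  θ_2 = M₀a/EI  [x>a] = 19·(3/2)/50000 = 57/100000 rad
Load 3 — uniform load w=16 kN/m over full span:
  θ_3 = -wx(x²-3Lx+3L²)/(6EI) = -16·(12/5)·((12/5)²-3·6·(12/5)+3·6²)/(6·50000) = -3528/390625 rad
Superposition: θ = Σ θ_i = -94251/12500000 rad ≈ -0.007540 rad

θ(12/5) = -94251/12500000 rad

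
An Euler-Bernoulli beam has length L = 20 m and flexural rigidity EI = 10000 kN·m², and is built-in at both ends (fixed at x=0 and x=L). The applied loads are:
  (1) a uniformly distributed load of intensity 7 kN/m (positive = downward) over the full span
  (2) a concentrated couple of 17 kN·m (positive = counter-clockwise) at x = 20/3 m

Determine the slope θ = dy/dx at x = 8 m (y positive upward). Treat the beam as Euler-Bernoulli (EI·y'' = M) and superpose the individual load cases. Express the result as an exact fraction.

θ(8) = -263/12500 rad

Load 1 — uniform load w=7 kN/m over full span:
  θ_1 = -wx(L-x)(L-2x)/(12EI) = -7·8·(20-8)·(20-2·8)/(12·10000) = -14/625 rad
Load 2 — applied couple M₀=17 kN·m at a=20/3 m (b=L-a=40/3):
  θ_2 = (R_Ax²/2 - M_Ax - M₀(x-a))/EI  [x>a] with R_A=17/15, M_A=0 = ((17/15)·8²/2 - 0·8 - 17·(8-(20/3)))/10000 = 17/12500 rad
Superposition: θ = Σ θ_i = -263/12500 rad ≈ -0.021040 rad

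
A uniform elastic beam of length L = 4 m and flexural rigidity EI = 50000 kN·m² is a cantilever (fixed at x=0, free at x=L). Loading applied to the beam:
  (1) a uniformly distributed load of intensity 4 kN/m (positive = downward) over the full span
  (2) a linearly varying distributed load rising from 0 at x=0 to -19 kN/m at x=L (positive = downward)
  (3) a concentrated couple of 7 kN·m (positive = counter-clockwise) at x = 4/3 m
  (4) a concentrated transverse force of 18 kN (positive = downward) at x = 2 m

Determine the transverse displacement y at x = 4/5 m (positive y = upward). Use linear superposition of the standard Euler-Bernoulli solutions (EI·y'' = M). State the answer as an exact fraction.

Load 1 — uniform load w=4 kN/m over full span:
  y_1 = -wx²(x²-4Lx+6L²)/(24EI) = -4·(4/5)²·((4/5)²-4·4·(4/5)+6·4²)/(24·50000) = -1048/5859375 m
Load 2 — triangular load w₀=-19 kN/m (0→w₀ over full span):
  y_2 = (w₀Lx³/12-w₀L²x²/6-w₀x⁵/(120L))/EI = ((-19)·4·(4/5)³/12-(-19)·4²·(4/5)²/6-(-19)·(4/5)⁵/(120·4))/50000 = 85538/146484375 m
Load 3 — applied couple M₀=7 kN·m at a=4/3 m (b=L-a=8/3):
  y_3 = M₀x²/(2EI)  [x≤a] = 7·(4/5)²/(2·50000) = 7/156250 m
Load 4 — point force P=18 kN at a=2 m (b=L-a=2):
  y_4 = -Px²(3a-x)/(6EI)  [x≤a] = -18·(4/5)²·(3·2-(4/5))/(6·50000) = -78/390625 m
Superposition: y = Σ y_i = 73301/292968750 m ≈ 0.000250 m

y(4/5) = 73301/292968750 m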